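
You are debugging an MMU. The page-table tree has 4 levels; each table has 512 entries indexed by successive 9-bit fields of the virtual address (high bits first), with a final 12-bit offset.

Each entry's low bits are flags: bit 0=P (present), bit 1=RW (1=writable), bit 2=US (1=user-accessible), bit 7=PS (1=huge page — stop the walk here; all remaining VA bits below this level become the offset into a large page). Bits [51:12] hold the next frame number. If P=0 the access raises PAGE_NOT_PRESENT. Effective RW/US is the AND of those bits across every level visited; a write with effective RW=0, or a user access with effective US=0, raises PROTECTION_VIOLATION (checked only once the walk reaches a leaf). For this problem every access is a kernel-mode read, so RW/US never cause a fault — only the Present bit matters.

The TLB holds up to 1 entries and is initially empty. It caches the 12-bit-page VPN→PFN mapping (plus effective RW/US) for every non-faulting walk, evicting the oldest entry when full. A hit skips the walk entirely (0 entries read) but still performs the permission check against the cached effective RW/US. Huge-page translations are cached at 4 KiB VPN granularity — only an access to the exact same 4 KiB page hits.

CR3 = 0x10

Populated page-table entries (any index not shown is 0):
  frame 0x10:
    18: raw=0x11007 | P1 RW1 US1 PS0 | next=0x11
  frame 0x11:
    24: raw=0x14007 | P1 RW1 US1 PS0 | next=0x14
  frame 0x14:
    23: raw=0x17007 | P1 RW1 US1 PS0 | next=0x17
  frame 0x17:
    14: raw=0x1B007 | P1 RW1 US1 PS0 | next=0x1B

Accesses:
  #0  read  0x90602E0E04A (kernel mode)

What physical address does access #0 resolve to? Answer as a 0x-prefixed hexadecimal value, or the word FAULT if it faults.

Walk each access:
#0 VA=0x90602E0E04A (r,kernel):
  L0 @0x10[18] → 0x11007  P=1,RW=1,US=1,PS=0
  L1 @0x11[24] → 0x14007  P=1,RW=1,US=1,PS=0
  L2 @0x14[23] → 0x17007  P=1,RW=1,US=1,PS=0
  L3 @0x17[14] → 0x1B007  P=1,RW=1,US=1,PS=0
  ✓ 0x1B04A  — 4 lookups

Access #0 PA: 0x1B04A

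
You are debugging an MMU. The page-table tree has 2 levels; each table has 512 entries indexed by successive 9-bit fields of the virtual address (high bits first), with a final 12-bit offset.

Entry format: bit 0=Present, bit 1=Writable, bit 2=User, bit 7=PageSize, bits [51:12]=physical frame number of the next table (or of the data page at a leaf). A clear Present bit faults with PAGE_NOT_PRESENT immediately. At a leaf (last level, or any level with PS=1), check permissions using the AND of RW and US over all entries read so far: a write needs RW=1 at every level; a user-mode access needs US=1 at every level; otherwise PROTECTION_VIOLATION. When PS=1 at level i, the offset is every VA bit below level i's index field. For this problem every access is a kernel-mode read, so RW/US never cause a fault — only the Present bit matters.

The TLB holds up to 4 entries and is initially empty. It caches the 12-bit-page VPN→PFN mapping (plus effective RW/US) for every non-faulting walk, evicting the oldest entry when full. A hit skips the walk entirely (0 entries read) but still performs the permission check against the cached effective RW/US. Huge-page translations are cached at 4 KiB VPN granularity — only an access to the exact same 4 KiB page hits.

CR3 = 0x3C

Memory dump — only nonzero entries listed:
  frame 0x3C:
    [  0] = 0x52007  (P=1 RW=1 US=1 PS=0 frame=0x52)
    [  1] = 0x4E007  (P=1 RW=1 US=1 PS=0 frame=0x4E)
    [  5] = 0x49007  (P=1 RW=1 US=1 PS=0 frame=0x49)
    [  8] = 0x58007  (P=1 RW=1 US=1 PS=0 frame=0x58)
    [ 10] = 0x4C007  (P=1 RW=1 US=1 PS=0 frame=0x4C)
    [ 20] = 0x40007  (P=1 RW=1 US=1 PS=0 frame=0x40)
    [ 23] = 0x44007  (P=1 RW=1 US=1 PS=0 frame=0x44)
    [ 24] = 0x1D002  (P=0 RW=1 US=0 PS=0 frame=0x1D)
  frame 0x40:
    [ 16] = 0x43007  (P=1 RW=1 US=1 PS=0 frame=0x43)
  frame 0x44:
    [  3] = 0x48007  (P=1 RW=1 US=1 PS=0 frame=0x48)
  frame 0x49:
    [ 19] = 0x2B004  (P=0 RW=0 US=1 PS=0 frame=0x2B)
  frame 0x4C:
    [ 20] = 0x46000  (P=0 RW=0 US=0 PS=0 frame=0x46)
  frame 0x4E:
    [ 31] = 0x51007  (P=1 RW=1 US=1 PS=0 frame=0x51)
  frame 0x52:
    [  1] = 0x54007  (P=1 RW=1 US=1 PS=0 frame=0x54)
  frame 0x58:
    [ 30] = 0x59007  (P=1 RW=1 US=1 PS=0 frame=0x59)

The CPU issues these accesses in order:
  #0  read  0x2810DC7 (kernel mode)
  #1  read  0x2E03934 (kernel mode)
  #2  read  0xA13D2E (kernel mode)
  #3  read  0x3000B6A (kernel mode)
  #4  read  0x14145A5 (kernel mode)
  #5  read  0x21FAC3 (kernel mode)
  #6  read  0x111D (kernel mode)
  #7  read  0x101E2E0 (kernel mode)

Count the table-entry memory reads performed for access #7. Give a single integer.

Per-access translation:
#0 VA=0x2810DC7 (r,kernel):
  L0 @0x3C[20] → 0x40007  P=1,RW=1,US=1,PS=0
  L1 @0x40[16] → 0x43007  P=1,RW=1,US=1,PS=0
  ✓ 0x43DC7  — 2 lookups
#1 VA=0x2E03934 (r,kernel):
  L0 @0x3C[23] → 0x44007  P=1,RW=1,US=1,PS=0
  L1 @0x44[3] → 0x48007  P=1,RW=1,US=1,PS=0
  ✓ 0x48934  — 2 lookups
#2 VA=0xA13D2E (r,kernel):
  L0 @0x3C[5] → 0x49007  P=1,RW=1,US=1,PS=0
  L1 @0x49[19] → 0x2B004  P=0,RW=0,US=1,PS=0
  ⇒ fault: PAGE_NOT_PRESENT  — 2 lookups
#3 VA=0x3000B6A (r,kernel):
  L0 @0x3C[24] → 0x1D002  P=0,RW=1,US=0,PS=0
  ⇒ fault: PAGE_NOT_PRESENT  — 1 lookups
#4 VA=0x14145A5 (r,kernel):
  L0 @0x3C[10] → 0x4C007  P=1,RW=1,US=1,PS=0
  L1 @0x4C[20] → 0x46000  P=0,RW=0,US=0,PS=0
  ⇒ fault: PAGE_NOT_PRESENT  — 2 lookups
#5 VA=0x21FAC3 (r,kernel):
  L0 @0x3C[1] → 0x4E007  P=1,RW=1,US=1,PS=0
  L1 @0x4E[31] → 0x51007  P=1,RW=1,US=1,PS=0
  ✓ 0x51AC3  — 2 lookups
#6 VA=0x111D (r,kernel):
  L0 @0x3C[0] → 0x52007  P=1,RW=1,US=1,PS=0
  L1 @0x52[1] → 0x54007  P=1,RW=1,US=1,PS=0
  ✓ 0x5411D  — 2 lookups
#7 VA=0x101E2E0 (r,kernel):
  L0 @0x3C[8] → 0x58007  P=1,RW=1,US=1,PS=0
  L1 @0x58[30] → 0x59007  P=1,RW=1,US=1,PS=0
  ✓ 0x592E0  — 2 lookups

Entries read for #7: 2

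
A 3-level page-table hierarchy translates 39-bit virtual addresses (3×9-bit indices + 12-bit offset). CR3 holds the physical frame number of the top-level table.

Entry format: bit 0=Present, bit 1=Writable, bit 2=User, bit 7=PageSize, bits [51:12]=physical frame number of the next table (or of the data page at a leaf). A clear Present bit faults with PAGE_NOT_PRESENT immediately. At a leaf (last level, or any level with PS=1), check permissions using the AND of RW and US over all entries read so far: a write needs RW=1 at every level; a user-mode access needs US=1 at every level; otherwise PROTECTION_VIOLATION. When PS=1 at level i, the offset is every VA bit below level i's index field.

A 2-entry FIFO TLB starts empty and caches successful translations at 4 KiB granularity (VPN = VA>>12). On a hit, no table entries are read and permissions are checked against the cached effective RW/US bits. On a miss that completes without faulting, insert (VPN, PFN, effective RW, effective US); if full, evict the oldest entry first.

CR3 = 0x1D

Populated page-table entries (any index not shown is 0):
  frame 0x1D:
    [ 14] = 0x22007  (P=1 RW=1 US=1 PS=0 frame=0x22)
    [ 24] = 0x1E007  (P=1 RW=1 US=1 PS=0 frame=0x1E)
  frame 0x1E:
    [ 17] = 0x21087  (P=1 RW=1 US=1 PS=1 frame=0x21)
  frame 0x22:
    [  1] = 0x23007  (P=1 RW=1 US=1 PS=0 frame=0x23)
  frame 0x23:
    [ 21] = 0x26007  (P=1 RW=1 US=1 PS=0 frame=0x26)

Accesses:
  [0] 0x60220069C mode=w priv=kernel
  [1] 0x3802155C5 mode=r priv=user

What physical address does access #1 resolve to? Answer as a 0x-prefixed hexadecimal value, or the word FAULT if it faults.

Per-access translation:
#0 VA=0x60220069C (w,kernel):
  lvl0: tbl 0x1D, slot 24 ⇒ 0x1E007 (P1/RW1/US1/PS0)
  lvl1: tbl 0x1E, slot 17 ⇒ 0x21087 (P1/RW1/US1/PS1)
  ✓ 0x2169C (huge @L1)  — 2 lookups
#1 VA=0x3802155C5 (r,user):
  lvl0: tbl 0x1D, slot 14 ⇒ 0x22007 (P1/RW1/US1/PS0)
  lvl1: tbl 0x22, slot 1 ⇒ 0x23007 (P1/RW1/US1/PS0)
  lvl2: tbl 0x23, slot 21 ⇒ 0x26007 (P1/RW1/US1/PS0)
  ✓ 0x265C5  — 3 lookups

Access #1 PA: 0x265C5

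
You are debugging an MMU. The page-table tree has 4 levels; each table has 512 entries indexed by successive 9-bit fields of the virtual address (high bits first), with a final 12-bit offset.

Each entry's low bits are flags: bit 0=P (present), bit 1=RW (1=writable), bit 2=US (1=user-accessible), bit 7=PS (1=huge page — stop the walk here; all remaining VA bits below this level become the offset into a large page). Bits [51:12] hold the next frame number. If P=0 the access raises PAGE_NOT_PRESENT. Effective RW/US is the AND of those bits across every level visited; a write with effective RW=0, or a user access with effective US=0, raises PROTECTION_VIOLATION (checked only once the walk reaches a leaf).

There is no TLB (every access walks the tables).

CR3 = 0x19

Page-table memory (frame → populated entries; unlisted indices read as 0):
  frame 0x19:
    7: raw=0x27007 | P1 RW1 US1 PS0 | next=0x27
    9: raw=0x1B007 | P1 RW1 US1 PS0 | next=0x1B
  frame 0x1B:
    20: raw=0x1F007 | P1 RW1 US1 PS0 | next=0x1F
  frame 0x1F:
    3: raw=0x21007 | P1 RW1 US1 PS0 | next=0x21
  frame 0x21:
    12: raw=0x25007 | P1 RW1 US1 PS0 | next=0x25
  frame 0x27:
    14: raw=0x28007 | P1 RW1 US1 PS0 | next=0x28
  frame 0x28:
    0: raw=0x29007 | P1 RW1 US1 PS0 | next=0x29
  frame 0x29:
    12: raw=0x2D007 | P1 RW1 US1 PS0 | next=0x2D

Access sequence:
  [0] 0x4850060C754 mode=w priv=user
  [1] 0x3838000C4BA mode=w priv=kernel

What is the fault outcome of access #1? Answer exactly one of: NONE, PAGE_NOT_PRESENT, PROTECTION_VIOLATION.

Trace:
#0 VA=0x4850060C754 (w,user):
  L0: frame=0x19 idx=9 entry=0x1B007 [P=1 RW=1 US=1 PS=0]
  L1: frame=0x1B idx=20 entry=0x1F007 [P=1 RW=1 US=1 PS=0]
  L2: frame=0x1F idx=3 entry=0x21007 [P=1 RW=1 US=1 PS=0]
  L3: frame=0x21 idx=12 entry=0x25007 [P=1 RW=1 US=1 PS=0]
  ⇒ phys 0x25754  [4 reads]
#1 VA=0x3838000C4BA (w,kernel):
  L0: frame=0x19 idx=7 entry=0x27007 [P=1 RW=1 US=1 PS=0]
  L1: frame=0x27 idx=14 entry=0x28007 [P=1 RW=1 US=1 PS=0]
  L2: frame=0x28 idx=0 entry=0x29007 [P=1 RW=1 US=1 PS=0]
  L3: frame=0x29 idx=12 entry=0x2D007 [P=1 RW=1 US=1 PS=0]
  ⇒ phys 0x2D4BA  [4 reads]

Access #1 fault: NONE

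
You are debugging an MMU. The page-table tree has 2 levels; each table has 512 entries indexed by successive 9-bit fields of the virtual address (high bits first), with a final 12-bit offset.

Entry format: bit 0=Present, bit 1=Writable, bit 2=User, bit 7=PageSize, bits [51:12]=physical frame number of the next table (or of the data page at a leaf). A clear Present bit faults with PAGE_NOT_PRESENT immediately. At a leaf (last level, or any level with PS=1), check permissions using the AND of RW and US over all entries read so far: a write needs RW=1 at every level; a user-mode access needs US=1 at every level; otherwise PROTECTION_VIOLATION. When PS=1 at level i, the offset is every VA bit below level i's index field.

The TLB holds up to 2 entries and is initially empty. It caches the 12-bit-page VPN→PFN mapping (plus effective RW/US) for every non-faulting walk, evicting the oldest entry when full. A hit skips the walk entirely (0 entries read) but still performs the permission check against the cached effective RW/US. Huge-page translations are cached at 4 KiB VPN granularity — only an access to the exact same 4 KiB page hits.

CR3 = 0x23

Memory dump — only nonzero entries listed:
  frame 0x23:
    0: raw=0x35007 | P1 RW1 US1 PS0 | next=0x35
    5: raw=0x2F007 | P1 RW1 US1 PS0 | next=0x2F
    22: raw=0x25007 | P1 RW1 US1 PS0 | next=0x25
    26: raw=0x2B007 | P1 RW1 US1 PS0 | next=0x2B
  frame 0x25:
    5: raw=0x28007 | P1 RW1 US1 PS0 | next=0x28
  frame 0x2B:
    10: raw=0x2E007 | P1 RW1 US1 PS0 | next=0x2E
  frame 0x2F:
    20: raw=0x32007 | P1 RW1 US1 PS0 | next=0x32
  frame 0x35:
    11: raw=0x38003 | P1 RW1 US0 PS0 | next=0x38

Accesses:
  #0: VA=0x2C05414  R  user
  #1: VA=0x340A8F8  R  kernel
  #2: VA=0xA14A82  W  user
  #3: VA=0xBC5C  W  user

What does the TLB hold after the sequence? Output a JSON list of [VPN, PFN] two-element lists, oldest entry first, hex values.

Per-access translation:
#0 VA=0x2C05414 (r,user):
  L0 @0x23[22] → 0x25007  P=1,RW=1,US=1,PS=0
  L1 @0x25[5] → 0x28007  P=1,RW=1,US=1,PS=0
  → PA=0x28414  (2 entries read)
#1 VA=0x340A8F8 (r,kernel):
  L0 @0x23[26] → 0x2B007  P=1,RW=1,US=1,PS=0
  L1 @0x2B[10] → 0x2E007  P=1,RW=1,US=1,PS=0
  → PA=0x2E8F8  (2 entries read)
#2 VA=0xA14A82 (w,user):
  L0 @0x23[5] → 0x2F007  P=1,RW=1,US=1,PS=0
  L1 @0x2F[20] → 0x32007  P=1,RW=1,US=1,PS=0
  → PA=0x32A82  (2 entries read)
#3 VA=0xBC5C (w,user):
  L0 @0x23[0] → 0x35007  P=1,RW=1,US=1,PS=0
  L1 @0x35[11] → 0x38003  P=1,RW=1,US=0,PS=0
  ⇒ fault: PROTECTION_VIOLATION  — 2 lookups

TLB: [["0x340A", "0x2E"], ["0xA14", "0x32"]]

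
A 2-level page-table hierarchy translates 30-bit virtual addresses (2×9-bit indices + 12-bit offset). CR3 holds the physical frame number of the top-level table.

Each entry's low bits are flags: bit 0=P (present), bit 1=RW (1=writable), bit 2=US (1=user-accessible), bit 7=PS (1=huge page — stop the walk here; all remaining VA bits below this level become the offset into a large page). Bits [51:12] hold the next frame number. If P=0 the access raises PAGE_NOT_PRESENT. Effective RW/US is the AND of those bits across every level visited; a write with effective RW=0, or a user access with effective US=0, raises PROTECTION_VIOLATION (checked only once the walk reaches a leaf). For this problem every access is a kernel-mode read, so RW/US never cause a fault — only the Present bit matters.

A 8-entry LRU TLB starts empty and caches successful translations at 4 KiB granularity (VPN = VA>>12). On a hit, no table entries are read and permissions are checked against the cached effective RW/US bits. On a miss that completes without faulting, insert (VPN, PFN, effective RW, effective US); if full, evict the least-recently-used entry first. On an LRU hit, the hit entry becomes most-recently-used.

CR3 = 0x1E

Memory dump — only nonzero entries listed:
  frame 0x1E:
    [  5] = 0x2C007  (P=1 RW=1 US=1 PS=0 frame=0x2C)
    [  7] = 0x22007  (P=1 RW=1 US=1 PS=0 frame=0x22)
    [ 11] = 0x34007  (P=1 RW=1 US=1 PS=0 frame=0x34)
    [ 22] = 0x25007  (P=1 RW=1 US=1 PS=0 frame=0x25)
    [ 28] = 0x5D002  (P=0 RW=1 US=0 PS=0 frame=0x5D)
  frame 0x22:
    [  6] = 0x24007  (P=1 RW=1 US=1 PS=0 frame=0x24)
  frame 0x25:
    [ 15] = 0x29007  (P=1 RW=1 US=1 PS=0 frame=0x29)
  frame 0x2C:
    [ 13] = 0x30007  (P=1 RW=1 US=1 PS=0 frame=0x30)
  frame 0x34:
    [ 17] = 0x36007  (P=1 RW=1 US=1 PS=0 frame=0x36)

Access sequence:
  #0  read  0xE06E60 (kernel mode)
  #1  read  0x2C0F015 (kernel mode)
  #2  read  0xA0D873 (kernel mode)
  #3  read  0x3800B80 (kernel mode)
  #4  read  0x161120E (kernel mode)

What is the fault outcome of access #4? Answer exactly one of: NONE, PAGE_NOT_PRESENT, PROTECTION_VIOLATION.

Trace:
#0 VA=0xE06E60 (r,kernel):
  [0] read 0x1E idx=7: raw=0x22007 flags P=1 W=1 U=1 S=0
  [1] read 0x22 idx=6: raw=0x24007 flags P=1 W=1 U=1 S=0
  ✓ 0x24E60  — 2 lookups
#1 VA=0x2C0F015 (r,kernel):
  [0] read 0x1E idx=22: raw=0x25007 flags P=1 W=1 U=1 S=0
  [1] read 0x25 idx=15: raw=0x29007 flags P=1 W=1 U=1 S=0
  ✓ 0x29015  — 2 lookups
#2 VA=0xA0D873 (r,kernel):
  [0] read 0x1E idx=5: raw=0x2C007 flags P=1 W=1 U=1 S=0
  [1] read 0x2C idx=13: raw=0x30007 flags P=1 W=1 U=1 S=0
  ✓ 0x30873  — 2 lookups
#3 VA=0x3800B80 (r,kernel):
  [0] read 0x1E idx=28: raw=0x5D002 flags P=0 W=1 U=0 S=0
  ✗ PAGE_NOT_PRESENT  [1 reads]
#4 VA=0x161120E (r,kernel):
  [0] read 0x1E idx=11: raw=0x34007 flags P=1 W=1 U=1 S=0
  [1] read 0x34 idx=17: raw=0x36007 flags P=1 W=1 U=1 S=0
  ✓ 0x3620E  — 2 lookups

Access #4 fault: NONE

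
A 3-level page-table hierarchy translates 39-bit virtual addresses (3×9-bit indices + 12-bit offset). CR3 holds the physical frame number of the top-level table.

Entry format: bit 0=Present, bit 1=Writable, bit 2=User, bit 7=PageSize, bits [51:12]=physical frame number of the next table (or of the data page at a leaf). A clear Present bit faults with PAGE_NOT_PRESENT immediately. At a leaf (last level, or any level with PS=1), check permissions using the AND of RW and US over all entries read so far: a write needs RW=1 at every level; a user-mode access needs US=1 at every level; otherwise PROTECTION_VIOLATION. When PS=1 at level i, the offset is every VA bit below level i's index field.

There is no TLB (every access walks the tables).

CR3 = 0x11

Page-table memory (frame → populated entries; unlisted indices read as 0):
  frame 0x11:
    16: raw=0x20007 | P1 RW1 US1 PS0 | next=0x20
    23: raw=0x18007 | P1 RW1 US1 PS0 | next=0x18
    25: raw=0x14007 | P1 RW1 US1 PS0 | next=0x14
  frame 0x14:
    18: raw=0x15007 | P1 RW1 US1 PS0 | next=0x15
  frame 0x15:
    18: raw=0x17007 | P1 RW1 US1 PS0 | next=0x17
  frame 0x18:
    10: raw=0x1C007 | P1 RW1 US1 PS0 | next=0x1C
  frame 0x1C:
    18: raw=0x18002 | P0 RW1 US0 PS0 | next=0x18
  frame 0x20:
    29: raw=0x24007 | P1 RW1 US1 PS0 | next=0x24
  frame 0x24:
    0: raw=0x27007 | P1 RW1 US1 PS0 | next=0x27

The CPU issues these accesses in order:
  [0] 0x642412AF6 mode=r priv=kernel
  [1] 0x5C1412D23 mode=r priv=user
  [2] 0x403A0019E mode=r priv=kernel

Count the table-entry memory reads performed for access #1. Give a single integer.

Walk each access:
#0 VA=0x642412AF6 (r,kernel):
  L0: frame=0x11 idx=25 entry=0x14007 [P=1 RW=1 US=1 PS=0]
  L1: frame=0x14 idx=18 entry=0x15007 [P=1 RW=1 US=1 PS=0]
  L2: frame=0x15 idx=18 entry=0x17007 [P=1 RW=1 US=1 PS=0]
  ✓ 0x17AF6  — 3 lookups
#1 VA=0x5C1412D23 (r,user):
  L0: frame=0x11 idx=23 entry=0x18007 [P=1 RW=1 US=1 PS=0]
  L1: frame=0x18 idx=10 entry=0x1C007 [P=1 RW=1 US=1 PS=0]
  L2: frame=0x1C idx=18 entry=0x18002 [P=0 RW=1 US=0 PS=0]
  → PAGE_NOT_PRESENT  (3 entries read)
#2 VA=0x403A0019E (r,kernel):
  L0: frame=0x11 idx=16 entry=0x20007 [P=1 RW=1 US=1 PS=0]
  L1: frame=0x20 idx=29 entry=0x24007 [P=1 RW=1 US=1 PS=0]
  L2: frame=0x24 idx=0 entry=0x27007 [P=1 RW=1 US=1 PS=0]
  ✓ 0x2719E  — 3 lookups

Entries read for #1: 3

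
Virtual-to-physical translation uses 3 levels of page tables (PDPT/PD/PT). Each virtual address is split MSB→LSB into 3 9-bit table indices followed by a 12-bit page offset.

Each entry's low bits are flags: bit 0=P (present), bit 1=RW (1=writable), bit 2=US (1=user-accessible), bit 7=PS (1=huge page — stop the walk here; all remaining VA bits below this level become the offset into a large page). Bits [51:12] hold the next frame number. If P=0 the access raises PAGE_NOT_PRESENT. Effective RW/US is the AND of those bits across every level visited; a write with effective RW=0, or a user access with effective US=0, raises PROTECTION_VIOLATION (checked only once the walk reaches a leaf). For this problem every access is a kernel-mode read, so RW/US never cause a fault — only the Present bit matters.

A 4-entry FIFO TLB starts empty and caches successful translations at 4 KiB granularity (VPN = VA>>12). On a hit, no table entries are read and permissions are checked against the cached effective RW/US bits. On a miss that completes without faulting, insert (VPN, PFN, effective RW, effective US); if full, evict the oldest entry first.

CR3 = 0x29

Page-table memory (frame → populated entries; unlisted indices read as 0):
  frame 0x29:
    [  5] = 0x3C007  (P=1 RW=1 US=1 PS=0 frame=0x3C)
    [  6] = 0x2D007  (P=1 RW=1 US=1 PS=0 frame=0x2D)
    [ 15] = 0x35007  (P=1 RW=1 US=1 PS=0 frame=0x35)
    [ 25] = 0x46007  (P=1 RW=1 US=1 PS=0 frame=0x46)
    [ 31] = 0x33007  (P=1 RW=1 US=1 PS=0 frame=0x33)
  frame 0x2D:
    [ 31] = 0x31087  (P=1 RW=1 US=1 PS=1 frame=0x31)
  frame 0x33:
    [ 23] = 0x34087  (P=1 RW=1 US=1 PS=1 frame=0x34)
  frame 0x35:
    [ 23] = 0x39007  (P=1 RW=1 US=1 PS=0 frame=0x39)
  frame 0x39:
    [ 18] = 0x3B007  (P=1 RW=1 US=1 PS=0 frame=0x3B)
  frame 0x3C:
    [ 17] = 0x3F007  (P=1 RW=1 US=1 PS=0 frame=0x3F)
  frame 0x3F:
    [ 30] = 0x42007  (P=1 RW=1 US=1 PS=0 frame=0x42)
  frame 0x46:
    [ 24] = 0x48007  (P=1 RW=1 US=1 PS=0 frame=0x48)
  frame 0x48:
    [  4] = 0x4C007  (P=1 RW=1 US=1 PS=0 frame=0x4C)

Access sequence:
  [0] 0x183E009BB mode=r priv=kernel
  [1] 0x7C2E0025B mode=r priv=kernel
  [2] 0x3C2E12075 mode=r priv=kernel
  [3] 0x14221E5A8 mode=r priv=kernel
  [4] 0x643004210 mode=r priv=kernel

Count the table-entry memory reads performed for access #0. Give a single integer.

Trace:
#0 VA=0x183E009BB (r,kernel):
  lvl0: tbl 0x29, slot 6 ⇒ 0x2D007 (P1/RW1/US1/PS0)
  lvl1: tbl 0x2D, slot 31 ⇒ 0x31087 (P1/RW1/US1/PS1)
  ⇒ phys 0x319BB (huge @L1)  [2 reads]
#1 VA=0x7C2E0025B (r,kernel):
  lvl0: tbl 0x29, slot 31 ⇒ 0x33007 (P1/RW1/US1/PS0)
  lvl1: tbl 0x33, slot 23 ⇒ 0x34087 (P1/RW1/US1/PS1)
  ⇒ phys 0x3425B (huge @L1)  [2 reads]
#2 VA=0x3C2E12075 (r,kernel):
  lvl0: tbl 0x29, slot 15 ⇒ 0x35007 (P1/RW1/US1/PS0)
  lvl1: tbl 0x35, slot 23 ⇒ 0x39007 (P1/RW1/US1/PS0)
  lvl2: tbl 0x39, slot 18 ⇒ 0x3B007 (P1/RW1/US1/PS0)
  ⇒ phys 0x3B075  [3 reads]
#3 VA=0x14221E5A8 (r,kernel):
  lvl0: tbl 0x29, slot 5 ⇒ 0x3C007 (P1/RW1/US1/PS0)
  lvl1: tbl 0x3C, slot 17 ⇒ 0x3F007 (P1/RW1/US1/PS0)
  lvl2: tbl 0x3F, slot 30 ⇒ 0x42007 (P1/RW1/US1/PS0)
  ⇒ phys 0x425A8  [3 reads]
#4 VA=0x643004210 (r,kernel):
  lvl0: tbl 0x29, slot 25 ⇒ 0x46007 (P1/RW1/US1/PS0)
  lvl1: tbl 0x46, slot 24 ⇒ 0x48007 (P1/RW1/US1/PS0)
  lvl2: tbl 0x48, slot 4 ⇒ 0x4C007 (P1/RW1/US1/PS0)
  ⇒ phys 0x4C210  [3 reads]

Entries read for #0: 2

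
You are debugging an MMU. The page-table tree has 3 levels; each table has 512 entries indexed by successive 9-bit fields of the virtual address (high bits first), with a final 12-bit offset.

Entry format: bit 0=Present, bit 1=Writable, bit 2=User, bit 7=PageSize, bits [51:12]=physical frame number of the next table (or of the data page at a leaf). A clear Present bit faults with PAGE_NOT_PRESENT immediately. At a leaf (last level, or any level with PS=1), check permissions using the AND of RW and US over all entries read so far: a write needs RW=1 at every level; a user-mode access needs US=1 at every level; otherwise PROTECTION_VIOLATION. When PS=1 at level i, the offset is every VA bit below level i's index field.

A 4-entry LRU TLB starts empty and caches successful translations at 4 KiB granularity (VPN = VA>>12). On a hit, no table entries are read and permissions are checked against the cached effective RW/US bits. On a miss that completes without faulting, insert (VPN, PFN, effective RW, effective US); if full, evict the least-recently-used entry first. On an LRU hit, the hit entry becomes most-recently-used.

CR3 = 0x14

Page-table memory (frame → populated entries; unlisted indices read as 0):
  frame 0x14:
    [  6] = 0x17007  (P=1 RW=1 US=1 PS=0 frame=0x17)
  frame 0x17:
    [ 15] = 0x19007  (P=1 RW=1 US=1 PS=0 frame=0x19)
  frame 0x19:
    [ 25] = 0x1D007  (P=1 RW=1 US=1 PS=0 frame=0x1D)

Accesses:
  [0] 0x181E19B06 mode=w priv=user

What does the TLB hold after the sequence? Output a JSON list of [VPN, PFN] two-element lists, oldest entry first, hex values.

Walk each access:
#0 VA=0x181E19B06 (w,user):
  lvl0: tbl 0x14, slot 6 ⇒ 0x17007 (P1/RW1/US1/PS0)
  lvl1: tbl 0x17, slot 15 ⇒ 0x19007 (P1/RW1/US1/PS0)
  lvl2: tbl 0x19, slot 25 ⇒ 0x1D007 (P1/RW1/US1/PS0)
  → PA=0x1DB06  (3 entries read)

TLB: [["0x181E19", "0x1D"]]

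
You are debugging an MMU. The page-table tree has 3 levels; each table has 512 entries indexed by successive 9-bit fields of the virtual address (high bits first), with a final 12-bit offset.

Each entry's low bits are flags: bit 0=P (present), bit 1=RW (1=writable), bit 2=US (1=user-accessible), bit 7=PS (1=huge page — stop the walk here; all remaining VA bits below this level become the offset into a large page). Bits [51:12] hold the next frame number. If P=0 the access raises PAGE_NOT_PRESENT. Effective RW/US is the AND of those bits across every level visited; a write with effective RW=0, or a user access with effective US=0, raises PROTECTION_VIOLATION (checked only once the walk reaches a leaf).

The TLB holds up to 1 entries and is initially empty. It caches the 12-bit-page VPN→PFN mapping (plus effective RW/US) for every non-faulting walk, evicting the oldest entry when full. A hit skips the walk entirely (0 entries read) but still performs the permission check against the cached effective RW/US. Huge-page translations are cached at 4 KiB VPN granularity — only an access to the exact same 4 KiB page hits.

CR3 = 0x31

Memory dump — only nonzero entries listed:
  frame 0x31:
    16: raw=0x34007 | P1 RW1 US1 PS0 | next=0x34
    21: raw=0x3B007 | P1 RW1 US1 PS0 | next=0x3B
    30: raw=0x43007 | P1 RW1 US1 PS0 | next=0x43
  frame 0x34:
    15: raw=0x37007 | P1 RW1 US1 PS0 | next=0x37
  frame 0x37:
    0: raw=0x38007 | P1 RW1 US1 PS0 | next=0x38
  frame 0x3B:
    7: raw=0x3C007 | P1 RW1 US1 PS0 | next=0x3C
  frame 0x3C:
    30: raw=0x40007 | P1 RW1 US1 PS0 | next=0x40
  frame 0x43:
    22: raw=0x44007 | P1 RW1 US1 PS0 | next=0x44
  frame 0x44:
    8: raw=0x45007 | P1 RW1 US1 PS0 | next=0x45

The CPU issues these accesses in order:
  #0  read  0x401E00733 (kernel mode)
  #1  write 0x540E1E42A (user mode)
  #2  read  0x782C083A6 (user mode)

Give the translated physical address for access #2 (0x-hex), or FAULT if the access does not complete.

Walk each access:
#0 VA=0x401E00733 (r,kernel):
  lvl0: tbl 0x31, slot 16 ⇒ 0x34007 (P1/RW1/US1/PS0)
  lvl1: tbl 0x34, slot 15 ⇒ 0x37007 (P1/RW1/US1/PS0)
  lvl2: tbl 0x37, slot 0 ⇒ 0x38007 (P1/RW1/US1/PS0)
  → PA=0x38733  (3 entries read)
#1 VA=0x540E1E42A (w,user):
  lvl0: tbl 0x31, slot 21 ⇒ 0x3B007 (P1/RW1/US1/PS0)
  lvl1: tbl 0x3B, slot 7 ⇒ 0x3C007 (P1/RW1/US1/PS0)
  lvl2: tbl 0x3C, slot 30 ⇒ 0x40007 (P1/RW1/US1/PS0)
  → PA=0x4042A  (3 entries read)
#2 VA=0x782C083A6 (r,user):
  lvl0: tbl 0x31, slot 30 ⇒ 0x43007 (P1/RW1/US1/PS0)
  lvl1: tbl 0x43, slot 22 ⇒ 0x44007 (P1/RW1/US1/PS0)
  lvl2: tbl 0x44, slot 8 ⇒ 0x45007 (P1/RW1/US1/PS0)
  → PA=0x453A6  (3 entries read)

Access #2 PA: 0x453A6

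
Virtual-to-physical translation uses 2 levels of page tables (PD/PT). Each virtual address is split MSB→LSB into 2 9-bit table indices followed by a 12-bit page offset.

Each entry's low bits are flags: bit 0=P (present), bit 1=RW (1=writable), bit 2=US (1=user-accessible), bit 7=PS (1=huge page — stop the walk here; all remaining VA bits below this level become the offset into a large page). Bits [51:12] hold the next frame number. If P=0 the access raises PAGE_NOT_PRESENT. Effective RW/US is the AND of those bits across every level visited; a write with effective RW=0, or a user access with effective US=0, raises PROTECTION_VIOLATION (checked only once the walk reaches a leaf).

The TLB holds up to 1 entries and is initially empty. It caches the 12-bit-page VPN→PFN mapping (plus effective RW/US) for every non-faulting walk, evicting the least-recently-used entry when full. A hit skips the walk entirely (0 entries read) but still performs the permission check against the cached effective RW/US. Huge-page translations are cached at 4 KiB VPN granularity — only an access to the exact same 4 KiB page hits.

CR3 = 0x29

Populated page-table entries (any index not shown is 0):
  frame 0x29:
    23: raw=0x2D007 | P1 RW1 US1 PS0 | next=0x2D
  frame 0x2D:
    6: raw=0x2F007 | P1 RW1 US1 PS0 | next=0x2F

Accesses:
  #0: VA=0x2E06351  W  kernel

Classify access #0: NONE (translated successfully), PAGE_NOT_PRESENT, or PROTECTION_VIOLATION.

Walk each access:
#0 VA=0x2E06351 (w,kernel):
  lvl0: tbl 0x29, slot 23 ⇒ 0x2D007 (P1/RW1/US1/PS0)
  lvl1: tbl 0x2D, slot 6 ⇒ 0x2F007 (P1/RW1/US1/PS0)
  → PA=0x2F351  (2 entries read)

Access #0 fault: NONE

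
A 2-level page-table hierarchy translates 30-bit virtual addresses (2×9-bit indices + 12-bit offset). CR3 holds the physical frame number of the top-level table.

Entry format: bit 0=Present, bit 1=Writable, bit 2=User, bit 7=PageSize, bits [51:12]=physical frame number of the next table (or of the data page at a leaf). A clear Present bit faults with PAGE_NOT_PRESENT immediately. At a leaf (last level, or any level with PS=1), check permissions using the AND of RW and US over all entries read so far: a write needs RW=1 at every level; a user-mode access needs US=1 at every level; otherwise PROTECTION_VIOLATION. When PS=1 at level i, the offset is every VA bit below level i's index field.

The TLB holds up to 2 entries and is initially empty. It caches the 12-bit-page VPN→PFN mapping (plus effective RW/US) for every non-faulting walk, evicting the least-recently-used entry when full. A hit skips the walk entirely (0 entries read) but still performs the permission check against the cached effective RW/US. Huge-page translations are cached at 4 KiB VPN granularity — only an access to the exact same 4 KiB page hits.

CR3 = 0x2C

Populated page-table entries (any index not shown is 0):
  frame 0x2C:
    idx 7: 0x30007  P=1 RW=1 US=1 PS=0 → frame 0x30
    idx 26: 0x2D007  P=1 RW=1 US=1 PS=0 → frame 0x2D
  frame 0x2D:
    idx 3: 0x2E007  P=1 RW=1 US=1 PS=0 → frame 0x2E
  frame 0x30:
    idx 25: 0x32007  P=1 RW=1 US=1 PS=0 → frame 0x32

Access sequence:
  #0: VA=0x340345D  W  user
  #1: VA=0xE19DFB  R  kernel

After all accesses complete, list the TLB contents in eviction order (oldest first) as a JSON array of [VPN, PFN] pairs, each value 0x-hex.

Walk each access:
#0 VA=0x340345D (w,user):
  L0 @0x2C[26] → 0x2D007  P=1,RW=1,US=1,PS=0
  L1 @0x2D[3] → 0x2E007  P=1,RW=1,US=1,PS=0
  → PA=0x2E45D  (2 entries read)
#1 VA=0xE19DFB (r,kernel):
  L0 @0x2C[7] → 0x30007  P=1,RW=1,US=1,PS=0
  L1 @0x30[25] → 0x32007  P=1,RW=1,US=1,PS=0
  → PA=0x32DFB  (2 entries read)

TLB: [["0x3403", "0x2E"], ["0xE19", "0x32"]]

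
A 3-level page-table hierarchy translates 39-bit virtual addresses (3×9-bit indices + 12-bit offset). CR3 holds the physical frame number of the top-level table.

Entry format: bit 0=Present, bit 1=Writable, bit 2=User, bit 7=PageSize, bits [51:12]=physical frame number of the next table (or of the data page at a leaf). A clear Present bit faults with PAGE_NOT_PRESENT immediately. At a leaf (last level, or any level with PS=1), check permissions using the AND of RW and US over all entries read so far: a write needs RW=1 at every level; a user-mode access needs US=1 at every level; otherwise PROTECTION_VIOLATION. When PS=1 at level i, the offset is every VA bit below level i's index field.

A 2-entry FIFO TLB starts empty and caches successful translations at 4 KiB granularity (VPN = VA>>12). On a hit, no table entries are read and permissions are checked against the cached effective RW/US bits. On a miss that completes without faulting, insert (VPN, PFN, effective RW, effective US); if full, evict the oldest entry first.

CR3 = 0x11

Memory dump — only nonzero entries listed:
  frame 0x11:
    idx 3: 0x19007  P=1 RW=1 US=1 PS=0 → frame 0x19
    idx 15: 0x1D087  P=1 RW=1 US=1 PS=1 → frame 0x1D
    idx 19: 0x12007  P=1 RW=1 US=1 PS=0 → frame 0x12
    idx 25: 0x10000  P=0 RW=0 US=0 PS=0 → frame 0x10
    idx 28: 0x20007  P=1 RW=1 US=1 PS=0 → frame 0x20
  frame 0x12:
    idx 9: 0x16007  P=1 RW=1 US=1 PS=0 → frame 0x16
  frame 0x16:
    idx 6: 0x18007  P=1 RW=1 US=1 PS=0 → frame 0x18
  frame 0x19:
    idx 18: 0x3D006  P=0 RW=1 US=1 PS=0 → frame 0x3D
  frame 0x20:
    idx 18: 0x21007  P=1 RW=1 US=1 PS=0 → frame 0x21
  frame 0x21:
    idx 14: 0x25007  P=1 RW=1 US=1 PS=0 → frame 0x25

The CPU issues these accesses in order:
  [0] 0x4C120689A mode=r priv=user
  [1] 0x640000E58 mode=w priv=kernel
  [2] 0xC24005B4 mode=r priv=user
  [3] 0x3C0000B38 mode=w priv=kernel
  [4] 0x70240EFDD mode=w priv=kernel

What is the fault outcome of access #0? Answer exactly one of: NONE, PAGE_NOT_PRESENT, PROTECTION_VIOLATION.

Per-access translation:
#0 VA=0x4C120689A (r,user):
  L0: frame=0x11 idx=19 entry=0x12007 [P=1 RW=1 US=1 PS=0]
  L1: frame=0x12 idx=9 entry=0x16007 [P=1 RW=1 US=1 PS=0]
  L2: frame=0x16 idx=6 entry=0x18007 [P=1 RW=1 US=1 PS=0]
  ⇒ phys 0x1889A  [3 reads]
#1 VA=0x640000E58 (w,kernel):
  L0: frame=0x11 idx=25 entry=0x10000 [P=0 RW=0 US=0 PS=0]
  ⇒ fault: PAGE_NOT_PRESENT  — 1 lookups
#2 VA=0xC24005B4 (r,user):
  L0: frame=0x11 idx=3 entry=0x19007 [P=1 RW=1 US=1 PS=0]
  L1: frame=0x19 idx=18 entry=0x3D006 [P=0 RW=1 US=1 PS=0]
  ⇒ fault: PAGE_NOT_PRESENT  — 2 lookups
#3 VA=0x3C0000B38 (w,kernel):
  L0: frame=0x11 idx=15 entry=0x1D087 [P=1 RW=1 US=1 PS=1]
  ⇒ phys 0x1DB38 (huge @L0)  [1 reads]
#4 VA=0x70240EFDD (w,kernel):
  L0: frame=0x11 idx=28 entry=0x20007 [P=1 RW=1 US=1 PS=0]
  L1: frame=0x20 idx=18 entry=0x21007 [P=1 RW=1 US=1 PS=0]
  L2: frame=0x21 idx=14 entry=0x25007 [P=1 RW=1 US=1 PS=0]
  ⇒ phys 0x25FDD  [3 reads]

Access #0 fault: NONE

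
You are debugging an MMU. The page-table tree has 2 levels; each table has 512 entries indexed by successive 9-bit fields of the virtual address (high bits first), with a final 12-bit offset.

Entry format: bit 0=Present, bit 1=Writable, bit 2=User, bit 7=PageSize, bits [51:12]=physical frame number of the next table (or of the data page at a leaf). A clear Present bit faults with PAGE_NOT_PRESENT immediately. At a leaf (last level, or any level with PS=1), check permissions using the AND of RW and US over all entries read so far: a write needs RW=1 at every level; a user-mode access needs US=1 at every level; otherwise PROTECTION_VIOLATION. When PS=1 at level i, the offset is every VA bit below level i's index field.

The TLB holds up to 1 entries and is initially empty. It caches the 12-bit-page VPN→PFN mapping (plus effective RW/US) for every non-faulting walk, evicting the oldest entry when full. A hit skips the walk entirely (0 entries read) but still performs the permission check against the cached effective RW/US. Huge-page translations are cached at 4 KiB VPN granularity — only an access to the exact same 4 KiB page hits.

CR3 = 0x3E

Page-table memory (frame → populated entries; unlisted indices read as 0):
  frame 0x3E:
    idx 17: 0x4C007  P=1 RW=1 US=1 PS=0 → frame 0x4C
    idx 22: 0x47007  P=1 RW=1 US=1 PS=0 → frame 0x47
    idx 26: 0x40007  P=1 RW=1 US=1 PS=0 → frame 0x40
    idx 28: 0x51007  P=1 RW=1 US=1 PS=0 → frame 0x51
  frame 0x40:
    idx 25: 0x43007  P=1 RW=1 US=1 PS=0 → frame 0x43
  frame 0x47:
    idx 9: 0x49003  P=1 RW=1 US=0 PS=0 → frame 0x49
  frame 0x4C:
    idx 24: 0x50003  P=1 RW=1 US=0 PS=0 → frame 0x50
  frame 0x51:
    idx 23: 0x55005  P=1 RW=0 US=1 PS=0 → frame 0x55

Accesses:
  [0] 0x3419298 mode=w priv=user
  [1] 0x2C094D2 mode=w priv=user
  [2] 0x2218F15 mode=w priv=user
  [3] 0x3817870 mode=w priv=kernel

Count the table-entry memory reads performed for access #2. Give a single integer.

Walk each access:
#0 VA=0x3419298 (w,user):
  L0: frame=0x3E idx=26 entry=0x40007 [P=1 RW=1 US=1 PS=0]
  L1: frame=0x40 idx=25 entry=0x43007 [P=1 RW=1 US=1 PS=0]
  ⇒ phys 0x43298  [2 reads]
#1 VA=0x2C094D2 (w,user):
  L0: frame=0x3E idx=22 entry=0x47007 [P=1 RW=1 US=1 PS=0]
  L1: frame=0x47 idx=9 entry=0x49003 [P=1 RW=1 US=0 PS=0]
  ✗ PROTECTION_VIOLATION  [2 reads]
#2 VA=0x2218F15 (w,user):
  L0: frame=0x3E idx=17 entry=0x4C007 [P=1 RW=1 US=1 PS=0]
  L1: frame=0x4C idx=24 entry=0x50003 [P=1 RW=1 US=0 PS=0]
  ✗ PROTECTION_VIOLATION  [2 reads]
#3 VA=0x3817870 (w,kernel):
  L0: frame=0x3E idx=28 entry=0x51007 [P=1 RW=1 US=1 PS=0]
  L1: frame=0x51 idx=23 entry=0x55005 [P=1 RW=0 US=1 PS=0]
  ✗ PROTECTION_VIOLATION  [2 reads]

Entries read for #2: 2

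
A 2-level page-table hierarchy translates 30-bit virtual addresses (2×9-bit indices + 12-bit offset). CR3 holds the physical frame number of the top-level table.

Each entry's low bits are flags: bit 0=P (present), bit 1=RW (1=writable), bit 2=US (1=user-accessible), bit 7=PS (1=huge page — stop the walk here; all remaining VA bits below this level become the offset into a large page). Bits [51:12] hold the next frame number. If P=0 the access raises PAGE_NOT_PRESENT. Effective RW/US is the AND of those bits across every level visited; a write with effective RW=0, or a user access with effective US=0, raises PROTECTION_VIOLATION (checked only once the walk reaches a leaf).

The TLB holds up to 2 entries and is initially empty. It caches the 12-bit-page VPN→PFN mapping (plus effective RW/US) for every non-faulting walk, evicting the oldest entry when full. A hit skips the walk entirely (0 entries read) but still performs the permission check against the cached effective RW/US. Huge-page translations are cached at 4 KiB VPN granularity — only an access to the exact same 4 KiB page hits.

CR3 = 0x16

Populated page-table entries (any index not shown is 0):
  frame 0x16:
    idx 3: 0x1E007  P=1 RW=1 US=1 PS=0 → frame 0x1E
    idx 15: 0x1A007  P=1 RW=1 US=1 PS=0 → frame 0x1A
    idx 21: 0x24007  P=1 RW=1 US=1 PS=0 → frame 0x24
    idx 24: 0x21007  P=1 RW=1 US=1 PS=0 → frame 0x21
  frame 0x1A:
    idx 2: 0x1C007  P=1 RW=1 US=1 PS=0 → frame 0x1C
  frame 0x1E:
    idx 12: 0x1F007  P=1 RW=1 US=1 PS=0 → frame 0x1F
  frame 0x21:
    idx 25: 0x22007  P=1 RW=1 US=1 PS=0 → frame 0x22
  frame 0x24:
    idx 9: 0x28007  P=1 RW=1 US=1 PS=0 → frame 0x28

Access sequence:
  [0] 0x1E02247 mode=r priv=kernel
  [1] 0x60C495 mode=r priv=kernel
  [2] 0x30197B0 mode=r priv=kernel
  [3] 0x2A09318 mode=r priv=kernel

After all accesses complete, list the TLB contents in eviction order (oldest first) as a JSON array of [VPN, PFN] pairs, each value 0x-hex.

Trace:
#0 VA=0x1E02247 (r,kernel):
  L0: frame=0x16 idx=15 entry=0x1A007 [P=1 RW=1 US=1 PS=0]
  L1: frame=0x1A idx=2 entry=0x1C007 [P=1 RW=1 US=1 PS=0]
  ⇒ phys 0x1C247  [2 reads]
#1 VA=0x60C495 (r,kernel):
  L0: frame=0x16 idx=3 entry=0x1E007 [P=1 RW=1 US=1 PS=0]
  L1: frame=0x1E idx=12 entry=0x1F007 [P=1 RW=1 US=1 PS=0]
  ⇒ phys 0x1F495  [2 reads]
#2 VA=0x30197B0 (r,kernel):
  L0: frame=0x16 idx=24 entry=0x21007 [P=1 RW=1 US=1 PS=0]
  L1: frame=0x21 idx=25 entry=0x22007 [P=1 RW=1 US=1 PS=0]
  ⇒ phys 0x227B0  [2 reads]
#3 VA=0x2A09318 (r,kernel):
  L0: frame=0x16 idx=21 entry=0x24007 [P=1 RW=1 US=1 PS=0]
  L1: frame=0x24 idx=9 entry=0x28007 [P=1 RW=1 US=1 PS=0]
  ⇒ phys 0x28318  [2 reads]

TLB: [["0x3019", "0x22"], ["0x2A09", "0x28"]]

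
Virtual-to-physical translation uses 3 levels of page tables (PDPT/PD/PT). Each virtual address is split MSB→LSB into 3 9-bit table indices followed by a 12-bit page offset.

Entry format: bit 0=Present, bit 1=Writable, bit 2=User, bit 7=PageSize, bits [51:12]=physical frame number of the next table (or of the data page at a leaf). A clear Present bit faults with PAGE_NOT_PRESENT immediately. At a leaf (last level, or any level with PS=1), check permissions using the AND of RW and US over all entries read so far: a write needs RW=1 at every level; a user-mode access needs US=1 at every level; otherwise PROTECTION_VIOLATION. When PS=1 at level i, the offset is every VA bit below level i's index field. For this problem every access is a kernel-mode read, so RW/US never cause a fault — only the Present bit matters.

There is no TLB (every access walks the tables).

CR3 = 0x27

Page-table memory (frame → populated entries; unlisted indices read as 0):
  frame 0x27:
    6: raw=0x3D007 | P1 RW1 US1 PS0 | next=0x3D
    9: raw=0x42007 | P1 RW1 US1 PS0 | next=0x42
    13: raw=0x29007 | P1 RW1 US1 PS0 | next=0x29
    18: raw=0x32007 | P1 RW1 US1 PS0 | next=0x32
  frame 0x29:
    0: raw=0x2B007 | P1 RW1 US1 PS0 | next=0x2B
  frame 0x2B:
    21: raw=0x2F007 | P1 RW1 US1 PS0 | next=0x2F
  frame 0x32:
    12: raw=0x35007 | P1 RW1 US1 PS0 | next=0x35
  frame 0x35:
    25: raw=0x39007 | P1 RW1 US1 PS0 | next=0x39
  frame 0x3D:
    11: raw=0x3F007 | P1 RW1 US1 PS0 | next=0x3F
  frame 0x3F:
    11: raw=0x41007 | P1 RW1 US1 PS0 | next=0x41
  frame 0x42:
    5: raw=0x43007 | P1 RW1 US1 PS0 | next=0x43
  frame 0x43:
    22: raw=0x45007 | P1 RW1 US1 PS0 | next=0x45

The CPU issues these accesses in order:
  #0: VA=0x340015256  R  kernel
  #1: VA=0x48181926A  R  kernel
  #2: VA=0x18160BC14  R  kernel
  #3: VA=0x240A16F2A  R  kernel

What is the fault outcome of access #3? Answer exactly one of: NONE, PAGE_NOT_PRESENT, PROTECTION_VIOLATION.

Trace:
#0 VA=0x340015256 (r,kernel):
  L0 @0x27[13] → 0x29007  P=1,RW=1,US=1,PS=0
  L1 @0x29[0] → 0x2B007  P=1,RW=1,US=1,PS=0
  L2 @0x2B[21] → 0x2F007  P=1,RW=1,US=1,PS=0
  → PA=0x2F256  (3 entries read)
#1 VA=0x48181926A (r,kernel):
  L0 @0x27[18] → 0x32007  P=1,RW=1,US=1,PS=0
  L1 @0x32[12] → 0x35007  P=1,RW=1,US=1,PS=0
  L2 @0x35[25] → 0x39007  P=1,RW=1,US=1,PS=0
  → PA=0x3926A  (3 entries read)
#2 VA=0x18160BC14 (r,kernel):
  L0 @0x27[6] → 0x3D007  P=1,RW=1,US=1,PS=0
  L1 @0x3D[11] → 0x3F007  P=1,RW=1,US=1,PS=0
  L2 @0x3F[11] → 0x41007  P=1,RW=1,US=1,PS=0
  → PA=0x41C14  (3 entries read)
#3 VA=0x240A16F2A (r,kernel):
  L0 @0x27[9] → 0x42007  P=1,RW=1,US=1,PS=0
  L1 @0x42[5] → 0x43007  P=1,RW=1,US=1,PS=0
  L2 @0x43[22] → 0x45007  P=1,RW=1,US=1,PS=0
  → PA=0x45F2A  (3 entries read)

Access #3 fault: NONE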